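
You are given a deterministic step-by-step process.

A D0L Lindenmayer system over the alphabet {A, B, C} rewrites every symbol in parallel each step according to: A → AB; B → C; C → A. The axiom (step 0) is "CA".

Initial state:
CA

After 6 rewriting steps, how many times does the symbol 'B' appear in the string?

7

[0] CA
[1] AAB
[2] ABABC
[3] ABCABCA
[4] ABCAABCAAB
[5] ABCAABABCAABABC
[6] ABCAABABCABCAABABCABCA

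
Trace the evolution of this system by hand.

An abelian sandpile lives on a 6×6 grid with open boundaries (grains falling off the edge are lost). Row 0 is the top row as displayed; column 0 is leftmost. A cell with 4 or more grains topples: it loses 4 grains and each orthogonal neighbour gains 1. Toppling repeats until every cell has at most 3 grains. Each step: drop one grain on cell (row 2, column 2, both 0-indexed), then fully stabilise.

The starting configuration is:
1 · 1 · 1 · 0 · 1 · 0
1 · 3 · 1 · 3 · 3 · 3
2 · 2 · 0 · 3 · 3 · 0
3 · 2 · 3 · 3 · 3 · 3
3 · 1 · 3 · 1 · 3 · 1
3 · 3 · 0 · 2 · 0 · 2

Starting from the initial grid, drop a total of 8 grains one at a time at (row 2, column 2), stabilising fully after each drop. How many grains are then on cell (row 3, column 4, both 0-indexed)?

1

[0] 1 · 1 · 1 · 0 · 1 · 0
1 · 3 · 1 · 3 · 3 · 3
2 · 2 · 0 · 3 · 3 · 0
3 · 2 · 3 · 3 · 3 · 3
3 · 1 · 3 · 1 · 3 · 1
3 · 3 · 0 · 2 · 0 · 2
[1] 1 · 1 · 1 · 0 · 1 · 0
1 · 3 · 1 · 3 · 3 · 3
2 · 2 · 1 · 3 · 3 · 0
3 · 2 · 3 · 3 · 3 · 3
3 · 1 · 3 · 1 · 3 · 1
3 · 3 · 0 · 2 · 0 · 2
[2] 1 · 1 · 1 · 0 · 1 · 0
1 · 3 · 1 · 3 · 3 · 3
2 · 2 · 2 · 3 · 3 · 0
3 · 2 · 3 · 3 · 3 · 3
3 · 1 · 3 · 1 · 3 · 1
3 · 3 · 0 · 2 · 0 · 2
[3] 1 · 1 · 1 · 0 · 1 · 0
1 · 3 · 1 · 3 · 3 · 3
2 · 2 · 3 · 3 · 3 · 0
3 · 2 · 3 · 3 · 3 · 3
3 · 1 · 3 · 1 · 3 · 1
3 · 3 · 0 · 2 · 0 · 2
[4] 1 · 1 · 1 · 1 · 2 · 1
1 · 3 · 3 · 1 · 2 · 0
2 · 3 · 2 · 3 · 2 · 3
3 · 3 · 2 · 3 · 3 · 0
3 · 2 · 1 · 0 · 1 · 3
3 · 3 · 1 · 3 · 1 · 2
[5] 1 · 1 · 1 · 1 · 2 · 1
1 · 3 · 3 · 1 · 2 · 0
2 · 3 · 3 · 3 · 2 · 3
3 · 3 · 2 · 3 · 3 · 0
3 · 2 · 1 · 0 · 1 · 3
3 · 3 · 1 · 3 · 1 · 2
[6] 1 · 2 · 2 · 1 · 2 · 1
3 · 2 · 2 · 3 · 3 · 1
1 · 1 · 1 · 3 · 1 · 0
3 · 0 · 3 · 2 · 1 · 2
2 · 2 · 3 · 1 · 2 · 3
1 · 1 · 2 · 3 · 1 · 2
[7] 1 · 2 · 2 · 1 · 2 · 1
3 · 2 · 2 · 3 · 3 · 1
1 · 1 · 2 · 3 · 1 · 0
3 · 0 · 3 · 2 · 1 · 2
2 · 2 · 3 · 1 · 2 · 3
1 · 1 · 2 · 3 · 1 · 2
[8] 1 · 2 · 2 · 1 · 2 · 1
3 · 2 · 2 · 3 · 3 · 1
1 · 1 · 3 · 3 · 1 · 0
3 · 0 · 3 · 2 · 1 · 2
2 · 2 · 3 · 1 · 2 · 3
1 · 1 · 2 · 3 · 1 · 2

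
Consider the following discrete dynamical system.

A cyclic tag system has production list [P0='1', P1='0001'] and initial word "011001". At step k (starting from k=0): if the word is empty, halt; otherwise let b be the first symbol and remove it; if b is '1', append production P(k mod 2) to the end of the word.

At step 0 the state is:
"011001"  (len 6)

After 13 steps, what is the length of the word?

step 0: "011001"  (len 6)
step 1: "11001"  (len 5)
step 2: "10010001"  (len 8)
step 3: "00100011"  (len 8)
step 4: "0100011"  (len 7)
step 5: "100011"  (len 6)
step 6: "000110001"  (len 9)
step 7: "00110001"  (len 8)
step 8: "0110001"  (len 7)
step 9: "110001"  (len 6)
step 10: "100010001"  (len 9)
step 11: "000100011"  (len 9)
step 12: "00100011"  (len 8)
step 13: "0100011"  (len 7)

7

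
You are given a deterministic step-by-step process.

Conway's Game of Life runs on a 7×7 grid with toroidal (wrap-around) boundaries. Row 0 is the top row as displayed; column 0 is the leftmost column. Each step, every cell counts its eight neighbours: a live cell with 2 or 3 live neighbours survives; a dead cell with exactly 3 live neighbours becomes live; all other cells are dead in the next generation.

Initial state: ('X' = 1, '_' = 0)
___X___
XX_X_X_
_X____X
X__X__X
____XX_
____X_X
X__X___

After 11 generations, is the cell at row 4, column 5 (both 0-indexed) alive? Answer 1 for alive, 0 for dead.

0

gen 0: ___X___
XX_X_X_
_X____X
X__X__X
____XX_
____X_X
X__X___
gen 1: XX_X__X
XX__X_X
_X__XX_
X___X_X
X__XX__
___XX_X
___XX__
gen 2: _X_X__X
___XX__
_X_XX__
XX____X
X______
__X____
______X
gen 3: X_XXXX_
X____X_
_X_XXX_
_XX___X
X_____X
_______
X_X____
gen 4: X_XXXX_
X______
_X_XXX_
_XXXX_X
XX____X
XX____X
__X_X_X
gen 5: X_X_XX_
X______
_X___XX
______X
___X___
__X____
__X_X__
gen 6: ____XXX
X___X__
_____XX
X____XX
_______
__X____
__X_XX_
gen 7: ______X
X___X__
____X__
X____X_
______X
___X___
____X_X
gen 8: X_____X
_____X_
____XXX
_____XX
______X
_____X_
_____X_
gen 9: _____XX
X___X__
____X__
X___X__
______X
_____XX
_____X_
gen 10: ____XXX
____X_X
___XXX_
_____X_
X_____X
_____XX
____X__
gen 11: ___XX_X
______X
___X__X
_____X_
X______
X____XX
____X__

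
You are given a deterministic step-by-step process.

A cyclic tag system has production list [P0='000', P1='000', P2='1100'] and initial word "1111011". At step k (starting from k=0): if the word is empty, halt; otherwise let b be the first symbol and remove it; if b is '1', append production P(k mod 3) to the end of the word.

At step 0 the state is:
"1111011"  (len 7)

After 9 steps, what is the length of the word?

18

k=0  "1111011"  (len 7)
k=1  "111011000"  (len 9)
k=2  "11011000000"  (len 11)
k=3  "10110000001100"  (len 14)
k=4  "0110000001100000"  (len 16)
k=5  "110000001100000"  (len 15)
k=6  "100000011000001100"  (len 18)
k=7  "00000011000001100000"  (len 20)
k=8  "0000011000001100000"  (len 19)
k=9  "000011000001100000"  (len 18)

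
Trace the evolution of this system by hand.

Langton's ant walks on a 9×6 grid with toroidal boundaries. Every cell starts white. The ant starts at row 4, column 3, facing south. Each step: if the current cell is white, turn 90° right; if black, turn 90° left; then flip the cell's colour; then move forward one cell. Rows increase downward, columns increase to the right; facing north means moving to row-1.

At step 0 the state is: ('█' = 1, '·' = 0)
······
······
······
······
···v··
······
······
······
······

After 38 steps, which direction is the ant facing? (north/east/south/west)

gen 0: ······
······
······
······
···v··
······
······
······
······
gen 1: ······
······
······
······
··<█··
······
······
······
······
gen 2: ······
······
······
··^···
··██··
······
······
······
······
gen 3: ······
······
······
··█>··
··██··
······
······
······
······
gen 4: ······
······
······
··██··
··█v··
······
······
······
······
gen 5: ······
······
······
··██··
··█·>·
······
······
······
······
gen 6: ······
······
······
··██··
··█·█·
····v·
······
······
······
gen 7: ······
······
······
··██··
··█·█·
···<█·
······
······
······
gen 8: ······
······
······
··██··
··█^█·
···██·
······
······
······
gen 9: ······
······
······
··██··
··██>·
···██·
······
······
······
gen 10: ······
······
······
··██^·
··██··
···██·
······
······
······
gen 11: ······
······
······
··███>
··██··
···██·
······
······
······
gen 12: ······
······
······
··████
··██·v
···██·
······
······
······
gen 13: ······
······
······
··████
··██<█
···██·
······
······
······
gen 14: ······
······
······
··██^█
··████
···██·
······
······
······
gen 15: ······
······
······
··█<·█
··████
···██·
······
······
······
gen 16: ······
······
······
··█··█
··█v██
···██·
······
······
······
gen 17: ······
······
······
··█··█
··█·>█
···██·
······
······
······
gen 18: ······
······
······
··█·^█
··█··█
···██·
······
······
······
gen 19: ······
······
······
··█·█>
··█··█
···██·
······
······
······
gen 20: ······
······
·····^
··█·█·
··█··█
···██·
······
······
······
gen 21: ······
······
>····█
··█·█·
··█··█
···██·
······
······
······
gen 22: ······
······
█····█
v·█·█·
··█··█
···██·
······
······
······
gen 23: ······
······
█····█
█·█·█<
··█··█
···██·
······
······
······
gen 24: ······
······
█····^
█·█·██
··█··█
···██·
······
······
······
gen 25: ······
······
█···<·
█·█·██
··█··█
···██·
······
······
······
gen 26: ······
····^·
█···█·
█·█·██
··█··█
···██·
······
······
······
gen 27: ······
····█>
█···█·
█·█·██
··█··█
···██·
······
······
······
gen 28: ······
····██
█···█v
█·█·██
··█··█
···██·
······
······
······
gen 29: ······
····██
█···<█
█·█·██
··█··█
···██·
······
······
······
gen 30: ······
····██
█····█
█·█·v█
··█··█
···██·
······
······
······
gen 31: ······
····██
█····█
█·█··>
··█··█
···██·
······
······
······
gen 32: ······
····██
█····^
█·█···
··█··█
···██·
······
······
······
gen 33: ······
····██
█···<·
█·█···
··█··█
···██·
······
······
······
gen 34: ······
····^█
█···█·
█·█···
··█··█
···██·
······
······
······
gen 35: ······
···<·█
█···█·
█·█···
··█··█
···██·
······
······
······
gen 36: ···^··
···█·█
█···█·
█·█···
··█··█
···██·
······
······
······
gen 37: ···█>·
···█·█
█···█·
█·█···
··█··█
···██·
······
······
······
gen 38: ···██·
···█v█
█···█·
█·█···
··█··█
···██·
······
······
······

south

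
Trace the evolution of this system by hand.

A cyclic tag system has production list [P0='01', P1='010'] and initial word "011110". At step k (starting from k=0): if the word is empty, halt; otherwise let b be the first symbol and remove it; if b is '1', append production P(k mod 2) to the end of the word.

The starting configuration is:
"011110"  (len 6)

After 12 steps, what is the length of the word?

step 0: "011110"  (len 6)
step 1: "11110"  (len 5)
step 2: "1110010"  (len 7)
step 3: "11001001"  (len 8)
step 4: "1001001010"  (len 10)
step 5: "00100101001"  (len 11)
step 6: "0100101001"  (len 10)
step 7: "100101001"  (len 9)
step 8: "00101001010"  (len 11)
step 9: "0101001010"  (len 10)
step 10: "101001010"  (len 9)
step 11: "0100101001"  (len 10)
step 12: "100101001"  (len 9)

9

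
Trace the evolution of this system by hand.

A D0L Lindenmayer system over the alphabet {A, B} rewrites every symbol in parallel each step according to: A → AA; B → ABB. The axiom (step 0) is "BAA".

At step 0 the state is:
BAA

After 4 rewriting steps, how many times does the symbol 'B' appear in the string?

[0] BAA
[1] ABBAAAA
[2] AAABBABBAAAAAAAA
[3] AAAAAAABBABBAAABBABBAAAAAAAAAAAAAAAA
[4] AAAAAAAAAAAAAAABBABBAAABBABBAAAAAAABBABBAAABBABBAAAAAAAAAAAAAAAAAAAAAAAAAAAAAAAA

16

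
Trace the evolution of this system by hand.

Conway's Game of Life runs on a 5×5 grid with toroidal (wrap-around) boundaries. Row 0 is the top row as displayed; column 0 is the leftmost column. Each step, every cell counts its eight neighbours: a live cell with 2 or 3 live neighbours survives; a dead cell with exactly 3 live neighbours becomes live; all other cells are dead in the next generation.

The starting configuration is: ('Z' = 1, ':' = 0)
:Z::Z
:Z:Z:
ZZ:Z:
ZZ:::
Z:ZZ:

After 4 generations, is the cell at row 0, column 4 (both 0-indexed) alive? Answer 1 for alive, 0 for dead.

0) :Z::Z
:Z:Z:
ZZ:Z:
ZZ:::
Z:ZZ:
1) :Z::Z
:Z:Z:
:::::
:::Z:
::ZZ:
2) ZZ::Z
Z:Z::
::Z::
::ZZ:
::ZZZ
3) :::::
Z:ZZZ
::Z::
:Z::Z
:::::
4) :::ZZ
:ZZZZ
::Z::
:::::
:::::

1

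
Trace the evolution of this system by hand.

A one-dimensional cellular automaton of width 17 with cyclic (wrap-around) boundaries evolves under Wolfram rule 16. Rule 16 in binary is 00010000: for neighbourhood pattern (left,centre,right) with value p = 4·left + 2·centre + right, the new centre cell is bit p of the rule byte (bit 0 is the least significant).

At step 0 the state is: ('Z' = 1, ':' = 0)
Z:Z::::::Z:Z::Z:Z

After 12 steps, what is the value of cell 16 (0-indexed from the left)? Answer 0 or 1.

0) Z:Z::::::Z:Z::Z:Z
1) :::Z::::::::Z::::
2) ::::Z::::::::Z:::
3) :::::Z::::::::Z::
4) ::::::Z::::::::Z:
5) :::::::Z::::::::Z
6) Z:::::::Z::::::::
7) :Z:::::::Z:::::::
8) ::Z:::::::Z::::::
9) :::Z:::::::Z:::::
10) ::::Z:::::::Z::::
11) :::::Z:::::::Z:::
12) ::::::Z:::::::Z::

0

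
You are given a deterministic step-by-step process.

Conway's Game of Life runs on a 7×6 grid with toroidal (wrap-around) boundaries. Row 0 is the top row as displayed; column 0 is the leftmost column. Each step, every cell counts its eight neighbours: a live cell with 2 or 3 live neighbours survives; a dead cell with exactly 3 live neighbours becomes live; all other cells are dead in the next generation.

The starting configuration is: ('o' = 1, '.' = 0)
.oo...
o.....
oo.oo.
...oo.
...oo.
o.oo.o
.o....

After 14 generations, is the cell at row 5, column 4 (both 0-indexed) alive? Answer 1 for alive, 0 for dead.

1

k=0  .oo...
o.....
oo.oo.
...oo.
...oo.
o.oo.o
.o....
k=1  ooo...
o..o.o
ooooo.
......
......
oooo.o
...o..
k=2  oooooo
......
ooooo.
.ooo..
ooo...
ooooo.
...ooo
k=3  ooo...
......
o...o.
....oo
....oo
......
......
k=4  .o....
o....o
....o.
o..o..
....oo
......
.o....
k=5  .o....
o....o
o...o.
...o..
....oo
......
......
k=6  o.....
oo...o
o...o.
...o..
....o.
......
......
k=7  oo...o
.o....
oo..o.
...ooo
......
......
......
k=8  oo....
..o...
ooooo.
o..ooo
....o.
......
o.....
k=9  oo....
.....o
o.....
o.....
...oo.
......
oo....
k=10  .o...o
.o...o
o....o
.....o
......
......
oo....
k=11  .oo..o
.o..oo
....oo
o....o
......
......
oo....
k=12  ..o.oo
.ooo..
......
o...oo
......
......
ooo...
k=13  ....oo
.oooo.
oooooo
.....o
.....o
.o....
oooo.o
k=14  ......
......
......
.ooo..
o.....
.o..oo
.ooo.o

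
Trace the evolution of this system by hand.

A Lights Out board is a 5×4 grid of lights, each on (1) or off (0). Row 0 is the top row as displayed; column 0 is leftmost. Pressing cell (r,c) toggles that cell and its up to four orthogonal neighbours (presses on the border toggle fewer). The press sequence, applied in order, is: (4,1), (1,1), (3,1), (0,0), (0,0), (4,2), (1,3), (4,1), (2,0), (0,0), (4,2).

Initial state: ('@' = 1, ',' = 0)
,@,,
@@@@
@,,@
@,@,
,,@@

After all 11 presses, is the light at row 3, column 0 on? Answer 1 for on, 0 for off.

k=0  ,@,,
@@@@
@,,@
@,@,
,,@@
k=1  ,@,,
@@@@
@,,@
@@@,
@@,@
k=2  ,,,,
,,,@
@@,@
@@@,
@@,@
k=3  ,,,,
,,,@
@,,@
,,,,
@,,@
k=4  @@,,
@,,@
@,,@
,,,,
@,,@
k=5  ,,,,
,,,@
@,,@
,,,,
@,,@
k=6  ,,,,
,,,@
@,,@
,,@,
@@@,
k=7  ,,,@
,,@,
@,,,
,,@,
@@@,
k=8  ,,,@
,,@,
@,,,
,@@,
,,,,
k=9  ,,,@
@,@,
,@,,
@@@,
,,,,
k=10  @@,@
,,@,
,@,,
@@@,
,,,,
k=11  @@,@
,,@,
,@,,
@@,,
,@@@

1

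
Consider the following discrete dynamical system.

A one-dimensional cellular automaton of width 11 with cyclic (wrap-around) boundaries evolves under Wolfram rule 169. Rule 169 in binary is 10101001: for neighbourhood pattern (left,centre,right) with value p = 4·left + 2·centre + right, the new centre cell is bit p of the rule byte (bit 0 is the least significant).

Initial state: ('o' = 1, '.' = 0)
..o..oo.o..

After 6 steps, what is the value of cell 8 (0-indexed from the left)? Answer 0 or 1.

[0] ..o..oo.o..
[1] o....o.o..o
[2] ..oo..o...o
[3] ..o.....o..
[4] o...ooo...o
[5] ..o.oo..o.o
[6] ...oo....o.

0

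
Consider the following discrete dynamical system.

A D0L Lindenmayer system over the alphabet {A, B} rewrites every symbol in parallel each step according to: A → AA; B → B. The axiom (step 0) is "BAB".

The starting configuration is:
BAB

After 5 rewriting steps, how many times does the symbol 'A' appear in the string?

32

0) BAB
1) BAAB
2) BAAAAB
3) BAAAAAAAAB
4) BAAAAAAAAAAAAAAAAB
5) BAAAAAAAAAAAAAAAAAAAAAAAAAAAAAAAAB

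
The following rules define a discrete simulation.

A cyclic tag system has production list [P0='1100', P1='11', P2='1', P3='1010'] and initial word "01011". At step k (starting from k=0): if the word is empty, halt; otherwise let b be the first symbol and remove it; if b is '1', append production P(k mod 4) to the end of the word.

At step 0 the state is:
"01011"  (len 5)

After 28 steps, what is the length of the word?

29

[0] "01011"  (len 5)
[1] "1011"  (len 4)
[2] "01111"  (len 5)
[3] "1111"  (len 4)
[4] "1111010"  (len 7)
[5] "1110101100"  (len 10)
[6] "11010110011"  (len 11)
[7] "10101100111"  (len 11)
[8] "01011001111010"  (len 14)
[9] "1011001111010"  (len 13)
[10] "01100111101011"  (len 14)
[11] "1100111101011"  (len 13)
[12] "1001111010111010"  (len 16)
[13] "0011110101110101100"  (len 19)
[14] "011110101110101100"  (len 18)
[15] "11110101110101100"  (len 17)
[16] "11101011101011001010"  (len 20)
[17] "11010111010110010101100"  (len 23)
[18] "101011101011001010110011"  (len 24)
[19] "010111010110010101100111"  (len 24)
[20] "10111010110010101100111"  (len 23)
[21] "01110101100101011001111100"  (len 26)
[22] "1110101100101011001111100"  (len 25)
[23] "1101011001010110011111001"  (len 25)
[24] "1010110010101100111110011010"  (len 28)
[25] "0101100101011001111100110101100"  (len 31)
[26] "101100101011001111100110101100"  (len 30)
[27] "011001010110011111001101011001"  (len 30)
[28] "11001010110011111001101011001"  (len 29)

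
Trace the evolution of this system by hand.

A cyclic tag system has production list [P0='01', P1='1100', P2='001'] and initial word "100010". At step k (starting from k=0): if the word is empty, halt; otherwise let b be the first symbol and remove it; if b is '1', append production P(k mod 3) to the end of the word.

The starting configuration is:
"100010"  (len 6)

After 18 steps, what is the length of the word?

k=0  "100010"  (len 6)
k=1  "0001001"  (len 7)
k=2  "001001"  (len 6)
k=3  "01001"  (len 5)
k=4  "1001"  (len 4)
k=5  "0011100"  (len 7)
k=6  "011100"  (len 6)
k=7  "11100"  (len 5)
k=8  "11001100"  (len 8)
k=9  "1001100001"  (len 10)
k=10  "00110000101"  (len 11)
k=11  "0110000101"  (len 10)
k=12  "110000101"  (len 9)
k=13  "1000010101"  (len 10)
k=14  "0000101011100"  (len 13)
k=15  "000101011100"  (len 12)
k=16  "00101011100"  (len 11)
k=17  "0101011100"  (len 10)
k=18  "101011100"  (len 9)

9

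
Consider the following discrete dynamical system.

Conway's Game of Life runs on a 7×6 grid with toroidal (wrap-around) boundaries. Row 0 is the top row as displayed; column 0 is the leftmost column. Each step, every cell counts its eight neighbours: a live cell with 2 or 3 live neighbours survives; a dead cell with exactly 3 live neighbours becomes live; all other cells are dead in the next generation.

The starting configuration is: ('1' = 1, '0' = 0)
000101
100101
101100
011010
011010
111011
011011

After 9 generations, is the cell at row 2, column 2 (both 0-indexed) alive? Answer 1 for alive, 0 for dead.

0

0) 000101
100101
101100
011010
011010
111011
011011
1) 010100
110101
100000
100011
000010
000000
000000
2) 010010
010011
000000
100010
000010
000000
000000
3) 100011
100011
100010
000001
000001
000000
000000
4) 100010
010100
100010
100011
000000
000000
000001
5) 100011
110110
110110
100010
000001
000000
000001
6) 010100
000000
000000
110110
000001
000000
100011
7) 100011
000000
000000
100011
100011
100010
100011
8) 100010
000001
000001
100010
010100
010100
010100
9) 100011
100011
100011
100011
110110
110110
110110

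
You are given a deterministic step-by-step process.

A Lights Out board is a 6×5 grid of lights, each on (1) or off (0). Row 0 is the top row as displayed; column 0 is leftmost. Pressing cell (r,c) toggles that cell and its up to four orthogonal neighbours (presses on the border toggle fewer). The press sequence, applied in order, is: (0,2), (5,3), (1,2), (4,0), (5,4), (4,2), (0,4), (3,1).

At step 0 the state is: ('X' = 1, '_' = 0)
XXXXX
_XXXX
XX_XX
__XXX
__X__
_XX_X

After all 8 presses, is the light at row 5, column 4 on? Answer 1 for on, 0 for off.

1

t=0: XXXXX
_XXXX
XX_XX
__XXX
__X__
_XX_X
t=1: X___X
_X_XX
XX_XX
__XXX
__X__
_XX_X
t=2: X___X
_X_XX
XX_XX
__XXX
__XX_
_X_X_
t=3: X_X_X
__X_X
XXXXX
__XXX
__XX_
_X_X_
t=4: X_X_X
__X_X
XXXXX
X_XXX
XXXX_
XX_X_
t=5: X_X_X
__X_X
XXXXX
X_XXX
XXXXX
XX__X
t=6: X_X_X
__X_X
XXXXX
X__XX
X___X
XXX_X
t=7: X_XX_
__X__
XXXXX
X__XX
X___X
XXX_X
t=8: X_XX_
__X__
X_XXX
_XXXX
XX__X
XXX_X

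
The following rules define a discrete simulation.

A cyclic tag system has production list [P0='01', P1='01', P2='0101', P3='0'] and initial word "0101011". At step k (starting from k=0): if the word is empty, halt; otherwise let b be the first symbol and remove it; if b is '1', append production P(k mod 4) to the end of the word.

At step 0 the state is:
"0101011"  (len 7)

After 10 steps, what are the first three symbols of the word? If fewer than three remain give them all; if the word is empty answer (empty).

[0] "0101011"  (len 7)
[1] "101011"  (len 6)
[2] "0101101"  (len 7)
[3] "101101"  (len 6)
[4] "011010"  (len 6)
[5] "11010"  (len 5)
[6] "101001"  (len 6)
[7] "010010101"  (len 9)
[8] "10010101"  (len 8)
[9] "001010101"  (len 9)
[10] "01010101"  (len 8)

010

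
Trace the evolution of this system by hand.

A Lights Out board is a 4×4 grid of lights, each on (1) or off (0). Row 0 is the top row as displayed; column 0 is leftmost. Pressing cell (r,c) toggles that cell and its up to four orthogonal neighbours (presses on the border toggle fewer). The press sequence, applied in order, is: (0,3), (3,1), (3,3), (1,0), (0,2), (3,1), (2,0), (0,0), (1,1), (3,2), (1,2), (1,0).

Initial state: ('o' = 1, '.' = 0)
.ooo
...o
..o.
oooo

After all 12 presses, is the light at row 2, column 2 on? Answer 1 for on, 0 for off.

1

[0] .ooo
...o
..o.
oooo
[1] .o..
....
..o.
oooo
[2] .o..
....
.oo.
...o
[3] .o..
....
.ooo
..o.
[4] oo..
oo..
oooo
..o.
[5] o.oo
ooo.
oooo
..o.
[6] o.oo
ooo.
o.oo
oo..
[7] o.oo
.oo.
.ooo
.o..
[8] .ooo
ooo.
.ooo
.o..
[9] ..oo
....
..oo
.o..
[10] ..oo
....
...o
..oo
[11] ...o
.ooo
..oo
..oo
[12] o..o
o.oo
o.oo
..oo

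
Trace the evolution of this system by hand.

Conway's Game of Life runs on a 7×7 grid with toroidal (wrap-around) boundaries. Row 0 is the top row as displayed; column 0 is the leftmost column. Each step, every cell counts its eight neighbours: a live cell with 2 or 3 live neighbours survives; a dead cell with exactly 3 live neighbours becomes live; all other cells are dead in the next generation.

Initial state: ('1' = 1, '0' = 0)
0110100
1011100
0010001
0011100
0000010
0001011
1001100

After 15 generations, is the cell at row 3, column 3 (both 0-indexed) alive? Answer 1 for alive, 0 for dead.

1

[0] 0110100
1011100
0010001
0011100
0000010
0001011
1001100
[1] 1000010
1000110
0000010
0011110
0010011
0001011
1100001
[2] 0000110
0000110
0000000
0011000
0010000
0110100
0100100
[3] 0001000
0000110
0001100
0011000
0000000
0110000
0110100
[4] 0011010
0000010
0010010
0011100
0101000
0111000
0100000
[5] 0010100
0011011
0010010
0100100
0100000
1101000
0100100
[6] 0110100
0110011
0110011
0110000
0100000
1100000
1100100
[7] 0000101
0000101
0001011
0000000
0000000
0010000
0001000
[8] 0001100
1001101
0000111
0000000
0000000
0000000
0001000
[9] 0010010
1000001
1001101
0000010
0000000
0000000
0001100
[10] 0001111
1101100
1000100
0000111
0000000
0000000
0001100
[11] 1000001
1110000
1100000
0000111
0000010
0000000
0001000
[12] 1010001
0010000
0010010
1000111
0000111
0000000
0000000
[13] 0100000
0011001
0101110
1001000
1000100
0000010
0000000
[14] 0010000
1101010
1100011
1111011
0000101
0000000
0000000
[15] 0110000
0000110
0001000
0011000
0111101
0000000
0000000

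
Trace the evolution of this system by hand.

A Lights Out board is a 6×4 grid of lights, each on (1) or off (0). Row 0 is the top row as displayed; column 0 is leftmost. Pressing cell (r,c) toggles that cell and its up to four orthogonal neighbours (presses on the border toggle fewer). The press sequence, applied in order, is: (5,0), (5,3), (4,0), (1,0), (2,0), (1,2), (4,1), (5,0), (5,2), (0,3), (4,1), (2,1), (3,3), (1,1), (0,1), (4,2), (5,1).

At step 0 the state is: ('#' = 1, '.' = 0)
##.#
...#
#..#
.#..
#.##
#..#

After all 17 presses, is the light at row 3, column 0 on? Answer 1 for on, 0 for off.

0) ##.#
...#
#..#
.#..
#.##
#..#
1) ##.#
...#
#..#
.#..
..##
.#.#
2) ##.#
...#
#..#
.#..
..#.
.##.
3) ##.#
...#
#..#
##..
###.
###.
4) .#.#
##.#
...#
##..
###.
###.
5) .#.#
.#.#
##.#
.#..
###.
###.
6) .###
..#.
####
.#..
###.
###.
7) .###
..#.
####
....
....
#.#.
8) .###
..#.
####
....
#...
.##.
9) .###
..#.
####
....
#.#.
...#
10) .#..
..##
####
....
#.#.
...#
11) .#..
..##
####
.#..
.#..
.#.#
12) .#..
.###
...#
....
.#..
.#.#
13) .#..
.###
....
..##
.#.#
.#.#
14) ....
#..#
.#..
..##
.#.#
.#.#
15) ###.
##.#
.#..
..##
.#.#
.#.#
16) ###.
##.#
.#..
...#
..#.
.###
17) ###.
##.#
.#..
...#
.##.
#..#

0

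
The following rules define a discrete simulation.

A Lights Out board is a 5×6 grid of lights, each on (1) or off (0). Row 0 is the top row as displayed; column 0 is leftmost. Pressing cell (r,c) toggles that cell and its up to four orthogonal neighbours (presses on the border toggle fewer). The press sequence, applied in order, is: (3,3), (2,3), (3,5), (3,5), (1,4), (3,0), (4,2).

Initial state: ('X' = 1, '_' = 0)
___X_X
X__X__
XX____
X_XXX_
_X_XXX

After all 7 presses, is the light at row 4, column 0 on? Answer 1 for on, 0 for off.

[0] ___X_X
X__X__
XX____
X_XXX_
_X_XXX
[1] ___X_X
X__X__
XX_X__
X_____
_X__XX
[2] ___X_X
X_____
XXX_X_
X__X__
_X__XX
[3] ___X_X
X_____
XXX_XX
X__XXX
_X__X_
[4] ___X_X
X_____
XXX_X_
X__X__
_X__XX
[5] ___XXX
X__XXX
XXX___
X__X__
_X__XX
[6] ___XXX
X__XXX
_XX___
_X_X__
XX__XX
[7] ___XXX
X__XXX
_XX___
_XXX__
X_XXXX

1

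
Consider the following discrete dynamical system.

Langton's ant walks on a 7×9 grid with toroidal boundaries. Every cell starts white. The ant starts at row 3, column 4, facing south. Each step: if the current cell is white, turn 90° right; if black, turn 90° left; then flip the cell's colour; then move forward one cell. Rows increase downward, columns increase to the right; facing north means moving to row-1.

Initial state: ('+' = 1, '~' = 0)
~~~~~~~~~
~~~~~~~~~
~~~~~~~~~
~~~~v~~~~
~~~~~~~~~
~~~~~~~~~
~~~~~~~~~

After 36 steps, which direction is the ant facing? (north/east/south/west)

north

0) ~~~~~~~~~
~~~~~~~~~
~~~~~~~~~
~~~~v~~~~
~~~~~~~~~
~~~~~~~~~
~~~~~~~~~
1) ~~~~~~~~~
~~~~~~~~~
~~~~~~~~~
~~~<+~~~~
~~~~~~~~~
~~~~~~~~~
~~~~~~~~~
2) ~~~~~~~~~
~~~~~~~~~
~~~^~~~~~
~~~++~~~~
~~~~~~~~~
~~~~~~~~~
~~~~~~~~~
3) ~~~~~~~~~
~~~~~~~~~
~~~+>~~~~
~~~++~~~~
~~~~~~~~~
~~~~~~~~~
~~~~~~~~~
4) ~~~~~~~~~
~~~~~~~~~
~~~++~~~~
~~~+v~~~~
~~~~~~~~~
~~~~~~~~~
~~~~~~~~~
5) ~~~~~~~~~
~~~~~~~~~
~~~++~~~~
~~~+~>~~~
~~~~~~~~~
~~~~~~~~~
~~~~~~~~~
6) ~~~~~~~~~
~~~~~~~~~
~~~++~~~~
~~~+~+~~~
~~~~~v~~~
~~~~~~~~~
~~~~~~~~~
7) ~~~~~~~~~
~~~~~~~~~
~~~++~~~~
~~~+~+~~~
~~~~<+~~~
~~~~~~~~~
~~~~~~~~~
8) ~~~~~~~~~
~~~~~~~~~
~~~++~~~~
~~~+^+~~~
~~~~++~~~
~~~~~~~~~
~~~~~~~~~
9) ~~~~~~~~~
~~~~~~~~~
~~~++~~~~
~~~++>~~~
~~~~++~~~
~~~~~~~~~
~~~~~~~~~
10) ~~~~~~~~~
~~~~~~~~~
~~~++^~~~
~~~++~~~~
~~~~++~~~
~~~~~~~~~
~~~~~~~~~
11) ~~~~~~~~~
~~~~~~~~~
~~~+++>~~
~~~++~~~~
~~~~++~~~
~~~~~~~~~
~~~~~~~~~
12) ~~~~~~~~~
~~~~~~~~~
~~~++++~~
~~~++~v~~
~~~~++~~~
~~~~~~~~~
~~~~~~~~~
13) ~~~~~~~~~
~~~~~~~~~
~~~++++~~
~~~++<+~~
~~~~++~~~
~~~~~~~~~
~~~~~~~~~
14) ~~~~~~~~~
~~~~~~~~~
~~~++^+~~
~~~++++~~
~~~~++~~~
~~~~~~~~~
~~~~~~~~~
15) ~~~~~~~~~
~~~~~~~~~
~~~+<~+~~
~~~++++~~
~~~~++~~~
~~~~~~~~~
~~~~~~~~~
16) ~~~~~~~~~
~~~~~~~~~
~~~+~~+~~
~~~+v++~~
~~~~++~~~
~~~~~~~~~
~~~~~~~~~
17) ~~~~~~~~~
~~~~~~~~~
~~~+~~+~~
~~~+~>+~~
~~~~++~~~
~~~~~~~~~
~~~~~~~~~
18) ~~~~~~~~~
~~~~~~~~~
~~~+~^+~~
~~~+~~+~~
~~~~++~~~
~~~~~~~~~
~~~~~~~~~
19) ~~~~~~~~~
~~~~~~~~~
~~~+~+>~~
~~~+~~+~~
~~~~++~~~
~~~~~~~~~
~~~~~~~~~
20) ~~~~~~~~~
~~~~~~^~~
~~~+~+~~~
~~~+~~+~~
~~~~++~~~
~~~~~~~~~
~~~~~~~~~
21) ~~~~~~~~~
~~~~~~+>~
~~~+~+~~~
~~~+~~+~~
~~~~++~~~
~~~~~~~~~
~~~~~~~~~
22) ~~~~~~~~~
~~~~~~++~
~~~+~+~v~
~~~+~~+~~
~~~~++~~~
~~~~~~~~~
~~~~~~~~~
23) ~~~~~~~~~
~~~~~~++~
~~~+~+<+~
~~~+~~+~~
~~~~++~~~
~~~~~~~~~
~~~~~~~~~
24) ~~~~~~~~~
~~~~~~^+~
~~~+~+++~
~~~+~~+~~
~~~~++~~~
~~~~~~~~~
~~~~~~~~~
25) ~~~~~~~~~
~~~~~<~+~
~~~+~+++~
~~~+~~+~~
~~~~++~~~
~~~~~~~~~
~~~~~~~~~
26) ~~~~~^~~~
~~~~~+~+~
~~~+~+++~
~~~+~~+~~
~~~~++~~~
~~~~~~~~~
~~~~~~~~~
27) ~~~~~+>~~
~~~~~+~+~
~~~+~+++~
~~~+~~+~~
~~~~++~~~
~~~~~~~~~
~~~~~~~~~
28) ~~~~~++~~
~~~~~+v+~
~~~+~+++~
~~~+~~+~~
~~~~++~~~
~~~~~~~~~
~~~~~~~~~
29) ~~~~~++~~
~~~~~<++~
~~~+~+++~
~~~+~~+~~
~~~~++~~~
~~~~~~~~~
~~~~~~~~~
30) ~~~~~++~~
~~~~~~++~
~~~+~v++~
~~~+~~+~~
~~~~++~~~
~~~~~~~~~
~~~~~~~~~
31) ~~~~~++~~
~~~~~~++~
~~~+~~>+~
~~~+~~+~~
~~~~++~~~
~~~~~~~~~
~~~~~~~~~
32) ~~~~~++~~
~~~~~~^+~
~~~+~~~+~
~~~+~~+~~
~~~~++~~~
~~~~~~~~~
~~~~~~~~~
33) ~~~~~++~~
~~~~~<~+~
~~~+~~~+~
~~~+~~+~~
~~~~++~~~
~~~~~~~~~
~~~~~~~~~
34) ~~~~~^+~~
~~~~~+~+~
~~~+~~~+~
~~~+~~+~~
~~~~++~~~
~~~~~~~~~
~~~~~~~~~
35) ~~~~<~+~~
~~~~~+~+~
~~~+~~~+~
~~~+~~+~~
~~~~++~~~
~~~~~~~~~
~~~~~~~~~
36) ~~~~+~+~~
~~~~~+~+~
~~~+~~~+~
~~~+~~+~~
~~~~++~~~
~~~~~~~~~
~~~~^~~~~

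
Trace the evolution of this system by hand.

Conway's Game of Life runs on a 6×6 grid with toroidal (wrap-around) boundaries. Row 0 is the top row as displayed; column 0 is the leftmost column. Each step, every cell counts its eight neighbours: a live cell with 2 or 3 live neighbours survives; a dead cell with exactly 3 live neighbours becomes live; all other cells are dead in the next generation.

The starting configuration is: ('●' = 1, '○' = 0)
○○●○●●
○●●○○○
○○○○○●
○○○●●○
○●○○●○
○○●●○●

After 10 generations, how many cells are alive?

gen 0: ○○●○●●
○●●○○○
○○○○○●
○○○●●○
○●○○●○
○○●●○●
gen 1: ●○○○●●
●●●●●●
○○●●●○
○○○●●●
○○○○○●
●●●○○●
gen 2: ○○○○○○
○○○○○○
○○○○○○
○○●○○●
○●●●○○
○●○○○○
gen 3: ○○○○○○
○○○○○○
○○○○○○
○●●●○○
●●○●○○
○●○○○○
gen 4: ○○○○○○
○○○○○○
○○●○○○
●●○●○○
●○○●○○
●●●○○○
gen 5: ○●○○○○
○○○○○○
○●●○○○
●●○●○○
○○○●○●
●●●○○○
gen 6: ●●●○○○
○●●○○○
●●●○○○
●●○●●○
○○○●●●
●●●○○○
gen 7: ○○○●○○
○○○●○○
○○○○○●
○○○○○○
○○○○○○
○○○○●○
gen 8: ○○○●●○
○○○○●○
○○○○○○
○○○○○○
○○○○○○
○○○○○○
gen 9: ○○○●●○
○○○●●○
○○○○○○
○○○○○○
○○○○○○
○○○○○○
gen 10: ○○○●●○
○○○●●○
○○○○○○
○○○○○○
○○○○○○
○○○○○○

4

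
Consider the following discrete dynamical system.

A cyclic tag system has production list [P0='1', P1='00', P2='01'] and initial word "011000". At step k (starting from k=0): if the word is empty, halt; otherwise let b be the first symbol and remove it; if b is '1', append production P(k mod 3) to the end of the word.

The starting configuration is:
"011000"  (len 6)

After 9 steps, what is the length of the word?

0) "011000"  (len 6)
1) "11000"  (len 5)
2) "100000"  (len 6)
3) "0000001"  (len 7)
4) "000001"  (len 6)
5) "00001"  (len 5)
6) "0001"  (len 4)
7) "001"  (len 3)
8) "01"  (len 2)
9) "1"  (len 1)

1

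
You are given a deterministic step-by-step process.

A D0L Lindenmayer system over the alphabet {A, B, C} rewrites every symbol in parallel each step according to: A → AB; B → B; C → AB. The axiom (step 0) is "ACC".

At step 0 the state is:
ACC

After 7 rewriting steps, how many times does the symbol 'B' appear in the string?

k=0  ACC
k=1  ABABAB
k=2  ABBABBABB
k=3  ABBBABBBABBB
k=4  ABBBBABBBBABBBB
k=5  ABBBBBABBBBBABBBBB
k=6  ABBBBBBABBBBBBABBBBBB
k=7  ABBBBBBBABBBBBBBABBBBBBB

21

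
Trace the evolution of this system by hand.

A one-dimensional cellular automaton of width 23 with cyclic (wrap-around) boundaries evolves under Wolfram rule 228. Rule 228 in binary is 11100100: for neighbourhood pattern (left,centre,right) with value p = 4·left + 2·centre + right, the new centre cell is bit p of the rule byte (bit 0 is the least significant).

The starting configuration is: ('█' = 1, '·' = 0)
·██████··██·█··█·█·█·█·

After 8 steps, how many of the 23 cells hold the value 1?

3

k=0  ·██████··██·█··█·█·█·█·
k=1  ··█████···███··███████·
k=2  ···████····██···██████·
k=3  ····███·····█····█████·
k=4  ·····██·····█·····████·
k=5  ······█·····█······███·
k=6  ······█·····█·······██·
k=7  ······█·····█········█·
k=8  ······█·····█········█·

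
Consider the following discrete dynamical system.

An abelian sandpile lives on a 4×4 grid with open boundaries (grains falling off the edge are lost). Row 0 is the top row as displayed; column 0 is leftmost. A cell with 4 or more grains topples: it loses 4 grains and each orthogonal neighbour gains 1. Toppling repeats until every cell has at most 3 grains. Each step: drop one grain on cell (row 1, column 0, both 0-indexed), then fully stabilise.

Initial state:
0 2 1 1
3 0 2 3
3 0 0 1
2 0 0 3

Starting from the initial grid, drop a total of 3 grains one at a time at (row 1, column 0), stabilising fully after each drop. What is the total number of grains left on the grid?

22

k=0  0 2 1 1
3 0 2 3
3 0 0 1
2 0 0 3
k=1  1 2 1 1
1 1 2 3
0 1 0 1
3 0 0 3
k=2  1 2 1 1
2 1 2 3
0 1 0 1
3 0 0 3
k=3  1 2 1 1
3 1 2 3
0 1 0 1
3 0 0 3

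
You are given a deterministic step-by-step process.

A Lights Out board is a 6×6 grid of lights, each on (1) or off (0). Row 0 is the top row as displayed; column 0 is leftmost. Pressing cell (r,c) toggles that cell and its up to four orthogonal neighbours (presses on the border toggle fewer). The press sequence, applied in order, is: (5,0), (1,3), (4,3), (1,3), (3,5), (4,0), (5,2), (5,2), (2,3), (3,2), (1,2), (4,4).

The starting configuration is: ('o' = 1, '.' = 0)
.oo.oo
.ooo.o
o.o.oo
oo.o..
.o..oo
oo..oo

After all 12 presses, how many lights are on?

[0] .oo.oo
.ooo.o
o.o.oo
oo.o..
.o..oo
oo..oo
[1] .oo.oo
.ooo.o
o.o.oo
oo.o..
oo..oo
....oo
[2] .ooooo
.o..oo
o.oooo
oo.o..
oo..oo
....oo
[3] .ooooo
.o..oo
o.oooo
oo....
oooo.o
...ooo
[4] .oo.oo
.ooo.o
o.o.oo
oo....
oooo.o
...ooo
[5] .oo.oo
.ooo.o
o.o.o.
oo..oo
oooo..
...ooo
[6] .oo.oo
.ooo.o
o.o.o.
.o..oo
..oo..
o..ooo
[7] .oo.oo
.ooo.o
o.o.o.
.o..oo
...o..
ooo.oo
[8] .oo.oo
.ooo.o
o.o.o.
.o..oo
..oo..
o..ooo
[9] .oo.oo
.oo..o
o..o..
.o.ooo
..oo..
o..ooo
[10] .oo.oo
.oo..o
o.oo..
..o.oo
...o..
o..ooo
[11] .o..oo
...o.o
o..o..
..o.oo
...o..
o..ooo
[12] .o..oo
...o.o
o..o..
..o..o
....oo
o..o.o

14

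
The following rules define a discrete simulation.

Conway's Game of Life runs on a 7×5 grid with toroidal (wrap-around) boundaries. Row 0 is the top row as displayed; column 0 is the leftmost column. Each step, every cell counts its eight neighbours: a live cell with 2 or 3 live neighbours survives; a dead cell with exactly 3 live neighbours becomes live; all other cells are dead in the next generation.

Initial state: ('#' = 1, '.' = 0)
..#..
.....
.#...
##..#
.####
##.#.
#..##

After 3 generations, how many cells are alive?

gen 0: ..#..
.....
.#...
##..#
.####
##.#.
#..##
gen 1: ...##
.....
.#...
....#
.....
.....
#..#.
gen 2: ...##
.....
.....
.....
.....
.....
...#.
gen 3: ...##
.....
.....
.....
.....
.....
...##

4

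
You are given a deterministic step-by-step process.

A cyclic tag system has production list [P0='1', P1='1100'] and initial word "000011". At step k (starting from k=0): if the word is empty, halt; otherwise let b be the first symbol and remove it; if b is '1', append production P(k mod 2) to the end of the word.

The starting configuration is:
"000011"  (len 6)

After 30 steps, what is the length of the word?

t=0: "000011"  (len 6)
t=1: "00011"  (len 5)
t=2: "0011"  (len 4)
t=3: "011"  (len 3)
t=4: "11"  (len 2)
t=5: "11"  (len 2)
t=6: "11100"  (len 5)
t=7: "11001"  (len 5)
t=8: "10011100"  (len 8)
t=9: "00111001"  (len 8)
t=10: "0111001"  (len 7)
t=11: "111001"  (len 6)
t=12: "110011100"  (len 9)
t=13: "100111001"  (len 9)
t=14: "001110011100"  (len 12)
t=15: "01110011100"  (len 11)
t=16: "1110011100"  (len 10)
t=17: "1100111001"  (len 10)
t=18: "1001110011100"  (len 13)
t=19: "0011100111001"  (len 13)
t=20: "011100111001"  (len 12)
t=21: "11100111001"  (len 11)
t=22: "11001110011100"  (len 14)
t=23: "10011100111001"  (len 14)
t=24: "00111001110011100"  (len 17)
t=25: "0111001110011100"  (len 16)
t=26: "111001110011100"  (len 15)
t=27: "110011100111001"  (len 15)
t=28: "100111001110011100"  (len 18)
t=29: "001110011100111001"  (len 18)
t=30: "01110011100111001"  (len 17)

17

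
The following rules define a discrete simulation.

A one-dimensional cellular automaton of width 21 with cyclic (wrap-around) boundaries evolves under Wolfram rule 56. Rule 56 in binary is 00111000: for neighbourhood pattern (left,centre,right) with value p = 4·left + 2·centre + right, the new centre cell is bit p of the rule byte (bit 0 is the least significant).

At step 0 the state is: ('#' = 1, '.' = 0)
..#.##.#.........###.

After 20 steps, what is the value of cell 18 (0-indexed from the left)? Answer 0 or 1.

1

[0] ..#.##.#.........###.
[1] ...##.#.#........#..#
[2] #..#.#.#.#........#..
[3] .#..#.#.#.#........#.
[4] ..#..#.#.#.#........#
[5] #..#..#.#.#.#........
[6] .#..#..#.#.#.#.......
[7] ..#..#..#.#.#.#......
[8] ...#..#..#.#.#.#.....
[9] ....#..#..#.#.#.#....
[10] .....#..#..#.#.#.#...
[11] ......#..#..#.#.#.#..
[12] .......#..#..#.#.#.#.
[13] ........#..#..#.#.#.#
[14] #........#..#..#.#.#.
[15] .#........#..#..#.#.#
[16] #.#........#..#..#.#.
[17] .#.#........#..#..#.#
[18] #.#.#........#..#..#.
[19] .#.#.#........#..#..#
[20] #.#.#.#........#..#..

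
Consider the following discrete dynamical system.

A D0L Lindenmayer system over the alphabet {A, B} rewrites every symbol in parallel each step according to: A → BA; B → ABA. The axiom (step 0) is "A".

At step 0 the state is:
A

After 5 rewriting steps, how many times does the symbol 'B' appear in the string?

k=0  A
k=1  BA
k=2  ABABA
k=3  BAABABAABABA
k=4  ABABABAABABAABABABAABABAABABA
k=5  BAABABAABABAABABABAABABAABABABAABABAABABAABABABAABABAABABABAABABAABABA

29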